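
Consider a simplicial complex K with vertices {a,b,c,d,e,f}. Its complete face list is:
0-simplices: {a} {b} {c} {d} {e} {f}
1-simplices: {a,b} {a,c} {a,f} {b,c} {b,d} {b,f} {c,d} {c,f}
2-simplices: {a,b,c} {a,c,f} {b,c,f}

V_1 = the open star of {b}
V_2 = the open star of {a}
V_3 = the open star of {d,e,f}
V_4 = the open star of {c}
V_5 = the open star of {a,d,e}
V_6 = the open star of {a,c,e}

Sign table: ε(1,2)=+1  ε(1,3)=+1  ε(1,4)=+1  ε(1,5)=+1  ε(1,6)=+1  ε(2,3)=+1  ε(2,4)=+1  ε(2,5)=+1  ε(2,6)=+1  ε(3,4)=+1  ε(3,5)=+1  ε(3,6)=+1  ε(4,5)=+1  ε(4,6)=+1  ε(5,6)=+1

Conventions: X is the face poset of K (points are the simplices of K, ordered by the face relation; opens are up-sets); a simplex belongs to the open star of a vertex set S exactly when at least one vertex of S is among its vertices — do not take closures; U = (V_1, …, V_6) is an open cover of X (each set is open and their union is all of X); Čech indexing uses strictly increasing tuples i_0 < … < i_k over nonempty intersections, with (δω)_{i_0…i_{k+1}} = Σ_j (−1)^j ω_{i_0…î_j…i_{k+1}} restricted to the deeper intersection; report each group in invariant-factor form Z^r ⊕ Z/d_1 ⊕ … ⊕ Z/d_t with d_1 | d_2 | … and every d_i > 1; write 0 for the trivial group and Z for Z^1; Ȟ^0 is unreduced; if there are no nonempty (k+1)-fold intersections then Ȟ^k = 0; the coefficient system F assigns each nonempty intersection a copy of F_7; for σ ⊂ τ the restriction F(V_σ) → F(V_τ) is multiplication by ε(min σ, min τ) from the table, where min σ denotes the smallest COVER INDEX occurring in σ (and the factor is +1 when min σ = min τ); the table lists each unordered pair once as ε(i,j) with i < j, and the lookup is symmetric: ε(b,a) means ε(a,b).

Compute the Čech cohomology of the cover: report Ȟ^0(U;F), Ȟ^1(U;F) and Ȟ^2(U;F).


Ȟ^0(U;F) ≅ Z/7; Ȟ^1(U;F) ≅ 0; Ȟ^2(U;F) ≅ Z/7

intersection data:
  V1={{b},{a,b},{b,c},{b,d},{b,f},{a,b,c},{b,c,f}} V2={{a},{a,b},{a,c},{a,f},{a,b,c},{a,c,f}} V3={{d},{e},{f},{a,f},{b,d},{b,f},{c,d},{c,f},{a,c,f},{b,c,f}} V4={{c},{a,c},{b,c},{c,d},{c,f},{a,b,c},{a,c,f},{b,c,f}} V5={{a},{d},{e},{a,b},{a,c},{a,f},{b,d},{c,d},{a,b,c},{a,c,f}} V6={{a},{c},{e},{a,b},{a,c},{a,f},{b,c},{c,d},{c,f},{a,b,c},{a,c,f},{b,c,f}}
  V12={{a,b},{a,b,c}} V13={{b,d},{b,f},{b,c,f}} V14={{b,c},{a,b,c},{b,c,f}} V15={{a,b},{b,d},{a,b,c}} V16={{a,b},{b,c},{a,b,c},{b,c,f}} V23={{a,f},{a,c,f}} V24={{a,c},{a,b,c},{a,c,f}} V25={{a},{a,b},{a,c},{a,f},{a,b,c},{a,c,f}} V26={{a},{a,b},{a,c},{a,f},{a,b,c},{a,c,f}} V34={{c,d},{c,f},{a,c,f},{b,c,f}} V35={{d},{e},{a,f},{b,d},{c,d},{a,c,f}} V36={{e},{a,f},{c,d},{c,f},{a,c,f},{b,c,f}} V45={{a,c},{c,d},{a,b,c},{a,c,f}} V46={{c},{a,c},{b,c},{c,d},{c,f},{a,b,c},{a,c,f},{b,c,f}} V56={{a},{e},{a,b},{a,c},{a,f},{c,d},{a,b,c},{a,c,f}}
  V124={{a,b,c}} V125={{a,b},{a,b,c}} V126={{a,b},{a,b,c}} V134={{b,c,f}} V135={{b,d}} V136={{b,c,f}} V145={{a,b,c}} V146={{b,c},{a,b,c},{b,c,f}} V156={{a,b},{a,b,c}} V234={{a,c,f}} V235={{a,f},{a,c,f}} V236={{a,f},{a,c,f}} V245={{a,c},{a,b,c},{a,c,f}} V246={{a,c},{a,b,c},{a,c,f}} V256={{a},{a,b},{a,c},{a,f},{a,b,c},{a,c,f}} V345={{c,d},{a,c,f}} V346={{c,d},{c,f},{a,c,f},{b,c,f}} V356={{e},{a,f},{c,d},{a,c,f}} V456={{a,c},{c,d},{a,b,c},{a,c,f}}
  V1245={{a,b,c}} V1246={{a,b,c}} V1256={{a,b},{a,b,c}} V1346={{b,c,f}} V1456={{a,b,c}} V2345={{a,c,f}} V2346={{a,c,f}} V2356={{a,f},{a,c,f}} V2456={{a,c},{a,b,c},{a,c,f}} V3456={{c,d},{a,c,f}}
  V12456={{a,b,c}} V23456={{a,c,f}}
C dims 6,15,19,10; δ0: rk_F7 5; δ1: rk_F7 10; δ2: rk_F7 8
Ȟ^0 = (6 − 5) − 0 = 1, so Ȟ^0 ≅ Z/7
Ȟ^1 = (15 − 10) − 5 = 0, so Ȟ^1 ≅ 0
Ȟ^2 = (19 − 8) − 10 = 1, so Ȟ^2 ≅ Z/7


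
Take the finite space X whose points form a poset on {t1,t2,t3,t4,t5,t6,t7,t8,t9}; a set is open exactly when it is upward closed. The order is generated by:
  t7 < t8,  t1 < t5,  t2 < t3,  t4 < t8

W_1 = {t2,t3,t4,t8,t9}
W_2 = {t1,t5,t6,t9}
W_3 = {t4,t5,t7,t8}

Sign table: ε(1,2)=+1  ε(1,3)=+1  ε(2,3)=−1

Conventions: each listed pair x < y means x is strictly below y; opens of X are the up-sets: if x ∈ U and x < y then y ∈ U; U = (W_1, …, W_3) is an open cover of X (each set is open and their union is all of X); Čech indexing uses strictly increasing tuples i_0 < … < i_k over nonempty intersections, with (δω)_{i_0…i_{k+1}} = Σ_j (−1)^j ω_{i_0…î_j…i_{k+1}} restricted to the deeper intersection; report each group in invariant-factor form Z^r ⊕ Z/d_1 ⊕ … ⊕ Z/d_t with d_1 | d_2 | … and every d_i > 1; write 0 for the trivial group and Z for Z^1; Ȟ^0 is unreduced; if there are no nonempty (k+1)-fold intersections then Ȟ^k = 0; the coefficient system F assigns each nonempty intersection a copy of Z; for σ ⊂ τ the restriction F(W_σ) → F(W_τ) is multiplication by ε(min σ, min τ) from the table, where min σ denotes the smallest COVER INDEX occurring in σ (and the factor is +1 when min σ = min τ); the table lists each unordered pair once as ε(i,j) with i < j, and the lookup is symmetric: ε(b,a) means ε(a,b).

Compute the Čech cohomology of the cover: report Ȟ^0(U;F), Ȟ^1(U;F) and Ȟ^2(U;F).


cover nerve:
  W12={t9} W13={t4,t8} W23={t5}
C dims 3,3; δ0: rk 3, SNF 1^2·2
Ȟ^0: (3−3)−0=0 ⇒ 0
Ȟ^1: (3−0)−3=0 plus torsion [2] ⇒ Z/2
Ȟ^2: (0−0)−0=0 ⇒ 0

Ȟ^0(U;F) ≅ 0, Ȟ^1(U;F) ≅ Z/2 and Ȟ^2(U;F) ≅ 0


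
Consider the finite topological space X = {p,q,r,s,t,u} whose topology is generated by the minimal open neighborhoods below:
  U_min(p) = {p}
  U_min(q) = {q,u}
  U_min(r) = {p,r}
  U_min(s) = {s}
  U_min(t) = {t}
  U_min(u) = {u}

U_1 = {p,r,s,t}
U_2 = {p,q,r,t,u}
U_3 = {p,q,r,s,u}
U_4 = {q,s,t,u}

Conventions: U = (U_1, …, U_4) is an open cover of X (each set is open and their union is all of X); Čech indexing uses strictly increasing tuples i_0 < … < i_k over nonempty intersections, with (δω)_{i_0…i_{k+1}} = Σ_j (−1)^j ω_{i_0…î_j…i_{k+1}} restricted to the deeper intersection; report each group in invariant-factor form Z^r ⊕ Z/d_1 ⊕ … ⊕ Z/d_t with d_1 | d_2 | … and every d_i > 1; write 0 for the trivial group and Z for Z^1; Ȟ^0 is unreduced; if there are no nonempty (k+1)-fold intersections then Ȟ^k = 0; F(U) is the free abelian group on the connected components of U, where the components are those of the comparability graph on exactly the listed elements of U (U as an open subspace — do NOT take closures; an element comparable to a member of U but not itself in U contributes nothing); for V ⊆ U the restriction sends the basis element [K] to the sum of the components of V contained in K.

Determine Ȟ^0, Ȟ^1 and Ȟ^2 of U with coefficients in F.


cover nerve:
  U12={p,r,t} U13={p,r,s} U14={s,t} U23={p,q,r,u} U24={q,t,u} U34={q,s,u}
  U123={p,r} U124={t} U134={s} U234={q,u}
components per intersection:
  U1: {p,r} {s} {t}
  U2: {p,r} {q,u} {t}
  U3: {p,r} {q,u} {s}
  U4: {q,u} {s} {t}
  U12: {p,r} {t}
  U13: {p,r} {s}
  U14: {s} {t}
  U23: {p,r} {q,u}
  U24: {q,u} {t}
  U34: {q,u} {s}
  U123: {p,r}
  U124: {t}
  U134: {s}
  U234: {q,u}
C dims 12,12,4; δ0: rk 8, SNF 1^8; δ1: rk 4, SNF 1^4
Ȟ^0: (12−8)−0=4 ⇒ Z^4
Ȟ^1: (12−4)−8=0 ⇒ 0
Ȟ^2: (4−0)−4=0 ⇒ 0

Ȟ^0(U;F) ≅ Z^4; Ȟ^1(U;F) ≅ 0; Ȟ^2(U;F) ≅ 0


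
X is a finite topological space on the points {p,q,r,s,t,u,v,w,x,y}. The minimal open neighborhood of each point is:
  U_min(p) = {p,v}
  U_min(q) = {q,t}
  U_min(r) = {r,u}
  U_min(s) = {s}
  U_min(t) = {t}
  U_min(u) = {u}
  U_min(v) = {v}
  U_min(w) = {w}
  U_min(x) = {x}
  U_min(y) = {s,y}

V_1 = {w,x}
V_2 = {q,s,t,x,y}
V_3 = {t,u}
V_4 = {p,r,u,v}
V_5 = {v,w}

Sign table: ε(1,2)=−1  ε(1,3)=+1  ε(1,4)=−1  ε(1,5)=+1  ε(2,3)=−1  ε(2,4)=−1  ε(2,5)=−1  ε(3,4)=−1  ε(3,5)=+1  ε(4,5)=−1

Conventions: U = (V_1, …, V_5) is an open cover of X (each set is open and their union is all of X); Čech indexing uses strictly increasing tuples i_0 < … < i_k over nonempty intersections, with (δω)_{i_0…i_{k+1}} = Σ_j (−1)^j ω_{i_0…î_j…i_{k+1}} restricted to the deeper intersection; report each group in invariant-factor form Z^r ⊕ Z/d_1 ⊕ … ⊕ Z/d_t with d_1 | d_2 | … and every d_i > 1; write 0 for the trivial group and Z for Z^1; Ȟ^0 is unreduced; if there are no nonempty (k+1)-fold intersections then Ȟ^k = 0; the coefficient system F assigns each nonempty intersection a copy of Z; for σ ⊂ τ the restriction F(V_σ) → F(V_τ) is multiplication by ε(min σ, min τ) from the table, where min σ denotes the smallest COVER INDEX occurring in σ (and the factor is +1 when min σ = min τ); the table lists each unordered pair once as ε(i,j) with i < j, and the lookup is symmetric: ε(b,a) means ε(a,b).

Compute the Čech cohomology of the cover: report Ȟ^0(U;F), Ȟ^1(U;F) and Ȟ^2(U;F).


nonempty overlaps:
  V12={x} V15={w} V23={t} V34={u} V45={v}
C dims 5,5; δ0: rk 4, SNF 1^4
degree 0: 5−4−0 = 1 → Ȟ^0 ≅ Z
degree 1: 5−0−4 = 1 → Ȟ^1 ≅ Z
degree 2: 0−0−0 = 0 → Ȟ^2 ≅ 0

Ȟ^0 = Z,  Ȟ^1 = Z,  Ȟ^2 = 0


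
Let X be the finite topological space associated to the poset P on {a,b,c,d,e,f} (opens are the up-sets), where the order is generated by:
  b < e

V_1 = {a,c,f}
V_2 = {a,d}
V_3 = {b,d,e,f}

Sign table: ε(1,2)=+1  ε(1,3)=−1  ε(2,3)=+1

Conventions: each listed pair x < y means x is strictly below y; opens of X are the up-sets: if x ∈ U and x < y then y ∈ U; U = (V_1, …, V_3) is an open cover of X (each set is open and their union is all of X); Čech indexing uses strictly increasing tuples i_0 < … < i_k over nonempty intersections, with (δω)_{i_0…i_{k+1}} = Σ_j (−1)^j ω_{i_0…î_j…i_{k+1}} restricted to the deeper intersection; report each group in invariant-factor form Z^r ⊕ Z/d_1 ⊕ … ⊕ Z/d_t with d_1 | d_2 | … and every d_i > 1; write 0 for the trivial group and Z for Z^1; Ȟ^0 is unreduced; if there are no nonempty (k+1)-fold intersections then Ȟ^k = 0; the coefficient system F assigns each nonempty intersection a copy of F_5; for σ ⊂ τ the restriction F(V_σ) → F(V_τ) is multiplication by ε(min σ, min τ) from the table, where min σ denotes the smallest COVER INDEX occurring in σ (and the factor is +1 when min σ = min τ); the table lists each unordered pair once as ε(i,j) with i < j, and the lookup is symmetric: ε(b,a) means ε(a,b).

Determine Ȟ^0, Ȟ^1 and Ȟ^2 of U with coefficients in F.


Ȟ^0 ≅ 0,  Ȟ^1 ≅ 0,  Ȟ^2 ≅ 0

nonempty overlaps:
  V12={a} V13={f} V23={d}
C dims 3,3; δ0: rk_F5 3
degree 0: 3−3−0 = 0 → Ȟ^0 ≅ 0
degree 1: 3−0−3 = 0 → Ȟ^1 ≅ 0
degree 2: 0−0−0 = 0 → Ȟ^2 ≅ 0


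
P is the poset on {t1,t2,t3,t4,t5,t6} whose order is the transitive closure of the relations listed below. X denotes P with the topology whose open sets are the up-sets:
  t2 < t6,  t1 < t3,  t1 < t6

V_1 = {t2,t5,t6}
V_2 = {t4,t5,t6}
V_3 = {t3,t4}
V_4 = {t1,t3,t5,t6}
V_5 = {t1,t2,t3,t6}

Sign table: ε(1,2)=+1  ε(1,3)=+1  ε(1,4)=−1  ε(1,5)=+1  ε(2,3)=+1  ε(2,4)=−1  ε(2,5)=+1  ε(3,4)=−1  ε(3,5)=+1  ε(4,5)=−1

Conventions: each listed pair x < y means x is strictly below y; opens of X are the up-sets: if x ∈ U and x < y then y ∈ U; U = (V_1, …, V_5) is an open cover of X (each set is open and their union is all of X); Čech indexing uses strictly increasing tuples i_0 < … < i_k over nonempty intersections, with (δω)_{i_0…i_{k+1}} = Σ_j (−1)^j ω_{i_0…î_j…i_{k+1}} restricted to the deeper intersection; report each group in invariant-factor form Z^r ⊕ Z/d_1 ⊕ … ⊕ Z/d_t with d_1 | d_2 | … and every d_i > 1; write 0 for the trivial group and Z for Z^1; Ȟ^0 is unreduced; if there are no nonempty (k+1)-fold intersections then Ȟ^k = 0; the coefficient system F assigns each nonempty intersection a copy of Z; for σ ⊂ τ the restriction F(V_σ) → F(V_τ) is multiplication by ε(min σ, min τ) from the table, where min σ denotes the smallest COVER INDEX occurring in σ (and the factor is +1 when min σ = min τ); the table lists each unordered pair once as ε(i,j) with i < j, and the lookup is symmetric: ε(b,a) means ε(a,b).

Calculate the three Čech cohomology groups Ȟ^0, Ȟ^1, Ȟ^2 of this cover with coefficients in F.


nonempty intersections:
  V12={t5,t6} V14={t5,t6} V15={t2,t6} V23={t4} V24={t5,t6} V25={t6} V34={t3} V35={t3} V45={t1,t3,t6}
  V124={t5,t6} V125={t6} V145={t6} V245={t6} V345={t3}
  V1245={t6}
C dims 5,9,5,1; δ0: rk 4, SNF 1^4; δ1: rk 4, SNF 1^4; δ2: rk 1, SNF 1^1
Ȟ^0: (5−4)−0=1 ⇒ Z
Ȟ^1: (9−4)−4=1 ⇒ Z
Ȟ^2: (5−1)−4=0 ⇒ 0

Ȟ^0 = Z, Ȟ^1 = Z and Ȟ^2 = 0


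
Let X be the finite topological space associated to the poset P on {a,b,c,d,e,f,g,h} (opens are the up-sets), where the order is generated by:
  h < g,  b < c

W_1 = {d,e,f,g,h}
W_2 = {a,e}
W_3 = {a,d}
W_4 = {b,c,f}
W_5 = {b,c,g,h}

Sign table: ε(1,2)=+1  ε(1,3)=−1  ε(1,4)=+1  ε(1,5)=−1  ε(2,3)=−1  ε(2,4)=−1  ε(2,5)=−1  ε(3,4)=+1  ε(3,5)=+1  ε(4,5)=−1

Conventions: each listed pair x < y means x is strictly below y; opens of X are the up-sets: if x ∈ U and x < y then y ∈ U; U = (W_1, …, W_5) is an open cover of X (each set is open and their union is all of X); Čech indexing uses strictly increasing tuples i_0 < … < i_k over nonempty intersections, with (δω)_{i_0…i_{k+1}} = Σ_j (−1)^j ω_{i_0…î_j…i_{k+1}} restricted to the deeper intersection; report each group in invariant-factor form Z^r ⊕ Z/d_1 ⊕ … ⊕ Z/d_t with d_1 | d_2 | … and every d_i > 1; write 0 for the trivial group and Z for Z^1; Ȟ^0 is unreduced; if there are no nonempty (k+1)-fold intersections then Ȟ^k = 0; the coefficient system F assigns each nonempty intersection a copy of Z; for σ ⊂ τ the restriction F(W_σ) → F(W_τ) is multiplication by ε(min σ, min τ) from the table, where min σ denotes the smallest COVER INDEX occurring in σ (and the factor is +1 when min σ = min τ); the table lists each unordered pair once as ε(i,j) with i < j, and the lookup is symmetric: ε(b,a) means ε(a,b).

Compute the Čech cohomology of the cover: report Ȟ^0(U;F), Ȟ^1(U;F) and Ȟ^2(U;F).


nonempty intersections:
  W12={e} W13={d} W14={f} W15={g,h} W23={a} W45={b,c}
C dims 5,6; δ0: rk 4, SNF 1^4
Ȟ^0: (5−4)−0=1 ⇒ Z
Ȟ^1: (6−0)−4=2 ⇒ Z^2
Ȟ^2: (0−0)−0=0 ⇒ 0

Ȟ^0 = Z,  Ȟ^1 = Z^2,  Ȟ^2 = 0


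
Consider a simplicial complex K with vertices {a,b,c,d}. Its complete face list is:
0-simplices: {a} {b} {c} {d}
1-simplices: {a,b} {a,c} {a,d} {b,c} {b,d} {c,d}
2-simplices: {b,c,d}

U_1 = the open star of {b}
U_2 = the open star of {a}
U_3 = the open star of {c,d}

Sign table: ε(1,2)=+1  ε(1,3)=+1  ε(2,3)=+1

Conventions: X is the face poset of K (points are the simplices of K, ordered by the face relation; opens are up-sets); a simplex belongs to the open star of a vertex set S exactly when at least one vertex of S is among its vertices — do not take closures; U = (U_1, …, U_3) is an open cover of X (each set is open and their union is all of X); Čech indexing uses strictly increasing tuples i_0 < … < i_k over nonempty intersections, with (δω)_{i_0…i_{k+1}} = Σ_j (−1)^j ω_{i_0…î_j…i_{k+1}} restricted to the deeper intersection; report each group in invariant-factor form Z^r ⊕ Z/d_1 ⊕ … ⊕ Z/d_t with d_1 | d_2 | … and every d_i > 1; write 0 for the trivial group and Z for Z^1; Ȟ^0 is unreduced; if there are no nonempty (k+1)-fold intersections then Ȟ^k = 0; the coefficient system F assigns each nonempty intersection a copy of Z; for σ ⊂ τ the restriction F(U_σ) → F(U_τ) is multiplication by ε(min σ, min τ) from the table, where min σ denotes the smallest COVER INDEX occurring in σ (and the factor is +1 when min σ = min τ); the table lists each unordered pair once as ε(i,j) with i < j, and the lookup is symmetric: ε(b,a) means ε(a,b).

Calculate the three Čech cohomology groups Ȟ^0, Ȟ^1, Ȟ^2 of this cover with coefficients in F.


Ȟ^0(U;F) ≅ Z,  Ȟ^1(U;F) ≅ Z,  Ȟ^2(U;F) ≅ 0

nonempty intersections:
  U1={{b},{a,b},{b,c},{b,d},{b,c,d}} U2={{a},{a,b},{a,c},{a,d}} U3={{c},{d},{a,c},{a,d},{b,c},{b,d},{c,d},{b,c,d}}
  U12={{a,b}} U13={{b,c},{b,d},{b,c,d}} U23={{a,c},{a,d}}
C dims 3,3; δ0: rk 2, SNF 1^2
Ȟ^0: (3−2)−0=1 ⇒ Z
Ȟ^1: (3−0)−2=1 ⇒ Z
Ȟ^2: (0−0)−0=0 ⇒ 0


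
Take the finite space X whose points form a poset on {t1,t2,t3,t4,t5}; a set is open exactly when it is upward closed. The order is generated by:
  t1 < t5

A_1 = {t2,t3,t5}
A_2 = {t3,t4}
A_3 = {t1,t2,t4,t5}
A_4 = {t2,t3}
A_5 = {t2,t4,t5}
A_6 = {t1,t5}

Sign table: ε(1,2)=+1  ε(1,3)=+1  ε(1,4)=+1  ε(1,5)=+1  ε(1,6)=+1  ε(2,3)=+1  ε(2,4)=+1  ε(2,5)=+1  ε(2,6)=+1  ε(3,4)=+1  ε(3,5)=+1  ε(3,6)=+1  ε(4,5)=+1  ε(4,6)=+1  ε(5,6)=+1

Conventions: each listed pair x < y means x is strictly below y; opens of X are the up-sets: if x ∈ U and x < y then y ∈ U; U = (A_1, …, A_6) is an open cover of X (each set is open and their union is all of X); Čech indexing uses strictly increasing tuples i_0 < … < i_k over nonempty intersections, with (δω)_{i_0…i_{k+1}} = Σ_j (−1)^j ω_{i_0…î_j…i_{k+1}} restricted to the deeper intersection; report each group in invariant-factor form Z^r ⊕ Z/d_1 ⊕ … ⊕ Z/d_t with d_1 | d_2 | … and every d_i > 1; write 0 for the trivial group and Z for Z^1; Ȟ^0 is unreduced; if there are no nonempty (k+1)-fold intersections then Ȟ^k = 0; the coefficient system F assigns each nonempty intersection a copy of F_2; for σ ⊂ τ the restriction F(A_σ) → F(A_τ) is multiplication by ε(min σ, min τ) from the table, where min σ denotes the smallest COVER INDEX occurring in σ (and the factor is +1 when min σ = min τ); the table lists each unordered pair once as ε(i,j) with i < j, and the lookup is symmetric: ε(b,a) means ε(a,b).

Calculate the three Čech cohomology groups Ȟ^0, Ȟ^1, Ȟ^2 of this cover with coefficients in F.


Ȟ^0(U;F) ≅ Z/2; Ȟ^1(U;F) ≅ Z/2; Ȟ^2(U;F) ≅ 0

nonempty intersections:
  A12={t3} A13={t2,t5} A14={t2,t3} A15={t2,t5} A16={t5} A23={t4} A24={t3} A25={t4} A34={t2} A35={t2,t4,t5} A36={t1,t5} A45={t2} A56={t5}
  A124={t3} A134={t2} A135={t2,t5} A136={t5} A145={t2} A156={t5} A235={t4} A345={t2} A356={t5}
  A1345={t2} A1356={t5}
C dims 6,13,9,2; δ0: rk_F2 5; δ1: rk_F2 7; δ2: rk_F2 2
Ȟ^0: (6−5)−0=1 ⇒ Z/2
Ȟ^1: (13−7)−5=1 ⇒ Z/2
Ȟ^2: (9−2)−7=0 ⇒ 0


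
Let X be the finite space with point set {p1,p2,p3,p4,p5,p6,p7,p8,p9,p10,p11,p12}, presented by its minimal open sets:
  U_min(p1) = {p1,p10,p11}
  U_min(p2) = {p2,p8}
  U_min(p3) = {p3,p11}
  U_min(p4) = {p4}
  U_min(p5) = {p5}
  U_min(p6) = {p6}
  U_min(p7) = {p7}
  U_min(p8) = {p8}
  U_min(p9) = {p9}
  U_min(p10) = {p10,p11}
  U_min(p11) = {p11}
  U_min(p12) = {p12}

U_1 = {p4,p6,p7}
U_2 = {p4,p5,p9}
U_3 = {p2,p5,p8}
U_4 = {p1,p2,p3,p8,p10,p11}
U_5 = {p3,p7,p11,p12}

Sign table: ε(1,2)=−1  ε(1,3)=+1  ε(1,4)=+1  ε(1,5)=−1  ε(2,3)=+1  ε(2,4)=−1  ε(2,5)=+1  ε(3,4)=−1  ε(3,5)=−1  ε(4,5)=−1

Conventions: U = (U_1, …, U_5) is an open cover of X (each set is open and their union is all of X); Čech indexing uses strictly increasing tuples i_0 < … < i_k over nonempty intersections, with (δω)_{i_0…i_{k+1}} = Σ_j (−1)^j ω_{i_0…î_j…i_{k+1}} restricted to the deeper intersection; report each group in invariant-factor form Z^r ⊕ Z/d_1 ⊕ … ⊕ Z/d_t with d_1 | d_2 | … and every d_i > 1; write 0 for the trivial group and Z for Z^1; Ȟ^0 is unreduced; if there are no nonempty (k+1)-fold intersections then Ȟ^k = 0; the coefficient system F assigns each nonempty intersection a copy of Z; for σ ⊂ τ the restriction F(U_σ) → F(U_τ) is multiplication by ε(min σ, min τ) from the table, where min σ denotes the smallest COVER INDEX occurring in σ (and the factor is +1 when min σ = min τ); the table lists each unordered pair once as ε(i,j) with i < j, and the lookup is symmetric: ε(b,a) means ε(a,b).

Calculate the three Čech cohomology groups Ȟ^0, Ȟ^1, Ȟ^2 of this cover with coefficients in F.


nerve simplices:
  U12={p4} U15={p7} U23={p5} U34={p2,p8} U45={p3,p11}
C dims 5,5; δ0: rk 4, SNF 1^4
degree 0: 5−4−0 = 1 → Ȟ^0 ≅ Z
degree 1: 5−0−4 = 1 → Ȟ^1 ≅ Z
degree 2: 0−0−0 = 0 → Ȟ^2 ≅ 0

Ȟ^0 ≅ Z; Ȟ^1 ≅ Z; Ȟ^2 ≅ 0


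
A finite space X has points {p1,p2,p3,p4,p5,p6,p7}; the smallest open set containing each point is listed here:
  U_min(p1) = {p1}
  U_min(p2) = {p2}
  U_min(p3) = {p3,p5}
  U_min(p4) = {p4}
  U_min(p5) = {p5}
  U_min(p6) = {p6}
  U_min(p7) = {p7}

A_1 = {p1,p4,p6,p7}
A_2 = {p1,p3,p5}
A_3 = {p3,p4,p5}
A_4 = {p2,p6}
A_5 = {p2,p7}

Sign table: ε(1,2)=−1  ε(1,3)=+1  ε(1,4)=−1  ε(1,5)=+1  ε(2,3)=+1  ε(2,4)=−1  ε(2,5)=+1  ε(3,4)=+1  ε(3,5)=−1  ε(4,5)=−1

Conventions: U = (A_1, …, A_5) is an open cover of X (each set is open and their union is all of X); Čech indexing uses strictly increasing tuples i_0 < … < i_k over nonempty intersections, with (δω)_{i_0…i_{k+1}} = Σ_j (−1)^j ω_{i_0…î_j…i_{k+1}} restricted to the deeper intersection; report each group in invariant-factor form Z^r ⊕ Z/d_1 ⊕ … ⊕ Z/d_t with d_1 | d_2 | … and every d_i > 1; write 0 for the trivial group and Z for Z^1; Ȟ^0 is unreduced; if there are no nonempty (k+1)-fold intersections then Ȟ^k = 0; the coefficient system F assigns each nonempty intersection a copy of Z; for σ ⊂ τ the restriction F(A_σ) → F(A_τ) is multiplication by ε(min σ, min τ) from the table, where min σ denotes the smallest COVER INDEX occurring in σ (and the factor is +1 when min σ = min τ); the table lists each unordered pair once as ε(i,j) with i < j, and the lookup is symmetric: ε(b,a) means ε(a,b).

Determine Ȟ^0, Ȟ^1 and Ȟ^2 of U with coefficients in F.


nonempty intersections:
  A12={p1} A13={p4} A14={p6} A15={p7} A23={p3,p5} A45={p2}
C dims 5,6; δ0: rk 5, SNF 1^4·2
Ȟ^0: (5−5)−0=0 ⇒ 0
Ȟ^1: (6−0)−5=1 plus torsion [2] ⇒ Z ⊕ Z/2
Ȟ^2: (0−0)−0=0 ⇒ 0

Ȟ^0 ≅ 0, Ȟ^1 ≅ Z ⊕ Z/2 and Ȟ^2 ≅ 0


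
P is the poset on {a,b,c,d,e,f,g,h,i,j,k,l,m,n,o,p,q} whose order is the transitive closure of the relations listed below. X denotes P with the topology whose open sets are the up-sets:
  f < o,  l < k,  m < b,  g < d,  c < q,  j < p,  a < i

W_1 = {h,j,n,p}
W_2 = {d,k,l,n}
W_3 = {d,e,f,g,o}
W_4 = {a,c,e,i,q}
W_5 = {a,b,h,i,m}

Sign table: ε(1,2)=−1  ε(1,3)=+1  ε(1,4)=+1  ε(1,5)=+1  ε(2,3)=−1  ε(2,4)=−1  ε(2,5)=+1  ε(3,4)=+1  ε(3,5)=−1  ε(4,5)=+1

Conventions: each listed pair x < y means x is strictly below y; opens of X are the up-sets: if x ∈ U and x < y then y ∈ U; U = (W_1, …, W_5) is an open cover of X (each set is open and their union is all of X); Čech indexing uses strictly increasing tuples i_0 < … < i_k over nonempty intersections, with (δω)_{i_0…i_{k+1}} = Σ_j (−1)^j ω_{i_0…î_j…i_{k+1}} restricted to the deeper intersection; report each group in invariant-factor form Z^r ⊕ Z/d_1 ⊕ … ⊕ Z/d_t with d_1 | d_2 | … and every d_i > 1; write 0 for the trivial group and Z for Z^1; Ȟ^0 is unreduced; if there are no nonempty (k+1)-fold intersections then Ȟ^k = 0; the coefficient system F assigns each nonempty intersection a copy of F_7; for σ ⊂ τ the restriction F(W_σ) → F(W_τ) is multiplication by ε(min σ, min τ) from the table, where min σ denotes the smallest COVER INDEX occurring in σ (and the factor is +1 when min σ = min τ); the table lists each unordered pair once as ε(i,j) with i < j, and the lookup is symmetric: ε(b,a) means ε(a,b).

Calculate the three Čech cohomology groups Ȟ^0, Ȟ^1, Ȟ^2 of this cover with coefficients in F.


nonempty intersections:
  W12={n} W15={h} W23={d} W34={e} W45={a,i}
C dims 5,5; δ0: rk_F7 4
Ȟ^0: (5−4)−0=1 ⇒ Z/7
Ȟ^1: (5−0)−4=1 ⇒ Z/7
Ȟ^2: (0−0)−0=0 ⇒ 0

Ȟ^0(U;F) ≅ Z/7, Ȟ^1(U;F) ≅ Z/7 and Ȟ^2(U;F) ≅ 0


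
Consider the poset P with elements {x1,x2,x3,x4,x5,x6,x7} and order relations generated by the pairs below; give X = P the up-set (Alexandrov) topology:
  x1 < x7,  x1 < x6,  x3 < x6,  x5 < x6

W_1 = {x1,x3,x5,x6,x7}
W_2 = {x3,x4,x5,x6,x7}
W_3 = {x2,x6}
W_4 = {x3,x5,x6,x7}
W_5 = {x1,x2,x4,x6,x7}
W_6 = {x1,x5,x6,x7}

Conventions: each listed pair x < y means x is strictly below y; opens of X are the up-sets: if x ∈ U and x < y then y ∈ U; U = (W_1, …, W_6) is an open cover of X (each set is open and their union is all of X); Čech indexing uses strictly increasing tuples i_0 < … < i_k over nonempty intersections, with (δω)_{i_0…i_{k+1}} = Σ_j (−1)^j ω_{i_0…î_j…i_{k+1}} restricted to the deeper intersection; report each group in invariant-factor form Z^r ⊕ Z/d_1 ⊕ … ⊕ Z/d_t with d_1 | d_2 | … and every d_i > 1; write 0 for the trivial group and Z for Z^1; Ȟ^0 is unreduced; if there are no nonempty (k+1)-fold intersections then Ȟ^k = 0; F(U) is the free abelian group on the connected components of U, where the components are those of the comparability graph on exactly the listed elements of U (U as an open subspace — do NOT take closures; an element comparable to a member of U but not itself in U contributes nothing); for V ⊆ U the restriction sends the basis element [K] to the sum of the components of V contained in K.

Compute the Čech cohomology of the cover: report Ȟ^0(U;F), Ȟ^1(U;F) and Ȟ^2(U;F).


nerve of the cover:
  W12={x3,x5,x6,x7} W13={x6} W14={x3,x5,x6,x7} W15={x1,x6,x7} W16={x1,x5,x6,x7} W23={x6} W24={x3,x5,x6,x7} W25={x4,x6,x7} W26={x5,x6,x7} W34={x6} W35={x2,x6} W36={x6} W45={x6,x7} W46={x5,x6,x7} W56={x1,x6,x7}
  W123={x6} W124={x3,x5,x6,x7} W125={x6,x7} W126={x5,x6,x7} W134={x6} W135={x6} W136={x6} W145={x6,x7} W146={x5,x6,x7} W156={x1,x6,x7} W234={x6} W235={x6} W236={x6} W245={x6,x7} W246={x5,x6,x7} W256={x6,x7} W345={x6} W346={x6} W356={x6} W456={x6,x7}
  W1234={x6} W1235={x6} W1236={x6} W1245={x6,x7} W1246={x5,x6,x7} W1256={x6,x7} W1345={x6} W1346={x6} W1356={x6} W1456={x6,x7} W2345={x6} W2346={x6} W2356={x6} W2456={x6,x7} W3456={x6}
  W12345={x6} W12346={x6} W12356={x6} W12456={x6,x7} W13456={x6} W23456={x6}
  W123456={x6}
components per intersection:
  W1: {x1,x3,x5,x6,x7}
  W2: {x3,x5,x6} {x4} {x7}
  W3: {x2} {x6}
  W4: {x3,x5,x6} {x7}
  W5: {x1,x6,x7} {x2} {x4}
  W6: {x1,x5,x6,x7}
  W12: {x3,x5,x6} {x7}
  W13: {x6}
  W14: {x3,x5,x6} {x7}
  W15: {x1,x6,x7}
  W16: {x1,x5,x6,x7}
  W23: {x6}
  W24: {x3,x5,x6} {x7}
  W25: {x4} {x6} {x7}
  W26: {x5,x6} {x7}
  W34: {x6}
  W35: {x2} {x6}
  W36: {x6}
  W45: {x6} {x7}
  W46: {x5,x6} {x7}
  W56: {x1,x6,x7}
  W123: {x6}
  W124: {x3,x5,x6} {x7}
  W125: {x6} {x7}
  W126: {x5,x6} {x7}
  W134: {x6}
  W135: {x6}
  W136: {x6}
  W145: {x6} {x7}
  W146: {x5,x6} {x7}
  W156: {x1,x6,x7}
  W234: {x6}
  W235: {x6}
  W236: {x6}
  W245: {x6} {x7}
  W246: {x5,x6} {x7}
  W256: {x6} {x7}
  W345: {x6}
  W346: {x6}
  W356: {x6}
  W456: {x6} {x7}
  W1234: {x6}
  W1235: {x6}
  W1236: {x6}
  W1245: {x6} {x7}
  W1246: {x5,x6} {x7}
  W1256: {x6} {x7}
  W1345: {x6}
  W1346: {x6}
  W1356: {x6}
  W1456: {x6} {x7}
  W2345: {x6}
  W2346: {x6}
  W2356: {x6}
  W2456: {x6} {x7}
  W3456: {x6}
  W12345: {x6}
  W12346: {x6}
  W12356: {x6}
  W12456: {x6} {x7}
  W13456: {x6}
  W23456: {x6}
  W123456: {x6}
C dims 12,24,29,20; δ0: rk 9, SNF 1^9; δ1: rk 15, SNF 1^15; δ2: rk 14, SNF 1^14
Ȟ^0 = (12 − 9) − 0 = 3, so Ȟ^0 ≅ Z^3
Ȟ^1 = (24 − 15) − 9 = 0, so Ȟ^1 ≅ 0
Ȟ^2 = (29 − 14) − 15 = 0, so Ȟ^2 ≅ 0

Ȟ^0 ≅ Z^3, Ȟ^1 ≅ 0, Ȟ^2 ≅ 0


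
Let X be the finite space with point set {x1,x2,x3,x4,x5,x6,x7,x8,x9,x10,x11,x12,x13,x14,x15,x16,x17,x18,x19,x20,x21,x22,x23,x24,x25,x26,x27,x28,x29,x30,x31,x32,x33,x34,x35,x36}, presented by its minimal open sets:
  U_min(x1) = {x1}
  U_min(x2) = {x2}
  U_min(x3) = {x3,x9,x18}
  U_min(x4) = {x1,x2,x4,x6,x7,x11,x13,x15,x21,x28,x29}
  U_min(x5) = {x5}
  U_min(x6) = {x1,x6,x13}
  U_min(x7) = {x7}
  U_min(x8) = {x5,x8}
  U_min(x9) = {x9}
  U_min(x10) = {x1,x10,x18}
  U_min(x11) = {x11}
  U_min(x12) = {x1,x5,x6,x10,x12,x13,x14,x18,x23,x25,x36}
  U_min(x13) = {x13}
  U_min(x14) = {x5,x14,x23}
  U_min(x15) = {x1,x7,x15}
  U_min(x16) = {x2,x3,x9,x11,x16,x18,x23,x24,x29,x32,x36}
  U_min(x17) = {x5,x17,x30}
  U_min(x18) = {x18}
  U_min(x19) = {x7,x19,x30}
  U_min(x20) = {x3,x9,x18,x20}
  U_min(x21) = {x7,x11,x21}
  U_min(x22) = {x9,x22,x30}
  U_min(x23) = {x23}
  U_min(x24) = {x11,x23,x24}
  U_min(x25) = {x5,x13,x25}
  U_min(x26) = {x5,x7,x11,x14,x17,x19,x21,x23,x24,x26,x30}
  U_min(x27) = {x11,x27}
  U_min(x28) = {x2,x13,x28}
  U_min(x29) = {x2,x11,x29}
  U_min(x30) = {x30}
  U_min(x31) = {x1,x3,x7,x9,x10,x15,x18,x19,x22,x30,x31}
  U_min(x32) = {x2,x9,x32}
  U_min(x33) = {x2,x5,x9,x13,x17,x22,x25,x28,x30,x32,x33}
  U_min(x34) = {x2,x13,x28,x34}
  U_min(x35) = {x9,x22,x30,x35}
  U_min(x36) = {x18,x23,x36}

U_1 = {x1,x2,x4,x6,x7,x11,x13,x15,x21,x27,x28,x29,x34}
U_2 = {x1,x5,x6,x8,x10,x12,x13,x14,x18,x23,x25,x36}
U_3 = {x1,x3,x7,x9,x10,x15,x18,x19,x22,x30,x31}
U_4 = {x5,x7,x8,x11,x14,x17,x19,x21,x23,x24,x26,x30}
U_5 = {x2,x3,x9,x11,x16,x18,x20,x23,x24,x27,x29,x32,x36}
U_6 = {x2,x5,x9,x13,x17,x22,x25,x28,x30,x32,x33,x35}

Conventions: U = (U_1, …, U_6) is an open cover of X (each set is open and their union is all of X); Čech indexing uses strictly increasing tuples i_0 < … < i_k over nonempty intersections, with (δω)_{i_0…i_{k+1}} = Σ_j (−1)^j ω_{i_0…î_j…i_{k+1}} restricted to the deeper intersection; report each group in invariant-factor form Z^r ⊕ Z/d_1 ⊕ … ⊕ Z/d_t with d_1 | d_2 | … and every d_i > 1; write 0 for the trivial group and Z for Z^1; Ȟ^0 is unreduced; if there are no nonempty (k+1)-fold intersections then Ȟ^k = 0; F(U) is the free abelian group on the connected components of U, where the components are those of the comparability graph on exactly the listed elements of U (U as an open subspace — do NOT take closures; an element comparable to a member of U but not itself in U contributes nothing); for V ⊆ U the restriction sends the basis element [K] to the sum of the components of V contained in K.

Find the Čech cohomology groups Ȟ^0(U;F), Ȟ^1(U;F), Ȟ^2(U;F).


intersection data:
  U12={x1,x6,x13} U13={x1,x7,x15} U14={x7,x11,x21} U15={x2,x11,x27,x29} U16={x2,x13,x28} U23={x1,x10,x18} U24={x5,x8,x14,x23} U25={x18,x23,x36} U26={x5,x13,x25} U34={x7,x19,x30} U35={x3,x9,x18} U36={x9,x22,x30} U45={x11,x23,x24} U46={x5,x17,x30} U56={x2,x9,x32}
  U123={x1} U126={x13} U134={x7} U145={x11} U156={x2} U235={x18} U245={x23} U246={x5} U346={x30} U356={x9}
components per intersection:
  U1: {x1,x2,x4,x6,x7,x11,x13,x15,x21,x27,x28,x29,x34}
  U2: {x1,x5,x6,x8,x10,x12,x13,x14,x18,x23,x25,x36}
  U3: {x1,x3,x7,x9,x10,x15,x18,x19,x22,x30,x31}
  U4: {x5,x7,x8,x11,x14,x17,x19,x21,x23,x24,x26,x30}
  U5: {x2,x3,x9,x11,x16,x18,x20,x23,x24,x27,x29,x32,x36}
  U6: {x2,x5,x9,x13,x17,x22,x25,x28,x30,x32,x33,x35}
  U12: {x1,x6,x13}
  U13: {x1,x7,x15}
  U14: {x7,x11,x21}
  U15: {x2,x11,x27,x29}
  U16: {x2,x13,x28}
  U23: {x1,x10,x18}
  U24: {x5,x8,x14,x23}
  U25: {x18,x23,x36}
  U26: {x5,x13,x25}
  U34: {x7,x19,x30}
  U35: {x3,x9,x18}
  U36: {x9,x22,x30}
  U45: {x11,x23,x24}
  U46: {x5,x17,x30}
  U56: {x2,x9,x32}
  U123: {x1}
  U126: {x13}
  U134: {x7}
  U145: {x11}
  U156: {x2}
  U235: {x18}
  U245: {x23}
  U246: {x5}
  U346: {x30}
  U356: {x9}
C dims 6,15,10; δ0: rk 5, SNF 1^5; δ1: rk 10, SNF 1^9·2
Ȟ^0 = (6 − 5) − 0 = 1, so Ȟ^0 ≅ Z
Ȟ^1 = (15 − 10) − 5 = 0, so Ȟ^1 ≅ 0
Ȟ^2 = (10 − 0) − 10 = 0 plus torsion [2], so Ȟ^2 ≅ Z/2

Ȟ^0 ≅ Z; Ȟ^1 ≅ 0; Ȟ^2 ≅ Z/2


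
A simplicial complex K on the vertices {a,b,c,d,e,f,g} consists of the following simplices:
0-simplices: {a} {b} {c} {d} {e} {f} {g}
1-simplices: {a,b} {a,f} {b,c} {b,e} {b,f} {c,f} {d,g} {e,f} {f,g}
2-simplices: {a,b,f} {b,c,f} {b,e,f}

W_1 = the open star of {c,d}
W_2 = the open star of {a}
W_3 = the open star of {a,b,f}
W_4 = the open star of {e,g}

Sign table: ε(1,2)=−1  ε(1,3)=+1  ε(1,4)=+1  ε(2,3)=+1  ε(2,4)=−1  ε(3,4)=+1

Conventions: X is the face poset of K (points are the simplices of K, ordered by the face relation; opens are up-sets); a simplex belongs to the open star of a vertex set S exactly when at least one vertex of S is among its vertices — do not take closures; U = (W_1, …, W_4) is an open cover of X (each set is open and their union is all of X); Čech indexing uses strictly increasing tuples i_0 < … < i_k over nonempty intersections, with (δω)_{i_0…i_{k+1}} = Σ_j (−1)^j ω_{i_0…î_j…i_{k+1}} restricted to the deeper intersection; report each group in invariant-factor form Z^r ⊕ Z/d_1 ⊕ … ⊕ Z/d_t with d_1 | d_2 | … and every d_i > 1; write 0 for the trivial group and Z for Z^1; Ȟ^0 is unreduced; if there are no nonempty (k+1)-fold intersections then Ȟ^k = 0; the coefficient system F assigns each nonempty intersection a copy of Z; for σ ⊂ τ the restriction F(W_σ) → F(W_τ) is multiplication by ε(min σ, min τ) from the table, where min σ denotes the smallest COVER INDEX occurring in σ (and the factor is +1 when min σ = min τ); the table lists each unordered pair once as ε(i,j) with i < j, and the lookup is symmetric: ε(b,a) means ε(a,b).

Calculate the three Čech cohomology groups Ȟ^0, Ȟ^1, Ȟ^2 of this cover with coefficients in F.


cover nerve:
  W1={{c},{d},{b,c},{c,f},{d,g},{b,c,f}} W2={{a},{a,b},{a,f},{a,b,f}} W3={{a},{b},{f},{a,b},{a,f},{b,c},{b,e},{b,f},{c,f},{e,f},{f,g},{a,b,f},{b,c,f},{b,e,f}} W4={{e},{g},{b,e},{d,g},{e,f},{f,g},{b,e,f}}
  W13={{b,c},{c,f},{b,c,f}} W14={{d,g}} W23={{a},{a,b},{a,f},{a,b,f}} W34={{b,e},{e,f},{f,g},{b,e,f}}
C dims 4,4; δ0: rk 3, SNF 1^3
Ȟ^0: (4−3)−0=1 ⇒ Z
Ȟ^1: (4−0)−3=1 ⇒ Z
Ȟ^2: (0−0)−0=0 ⇒ 0

Ȟ^0 ≅ Z, Ȟ^1 ≅ Z, Ȟ^2 ≅ 0


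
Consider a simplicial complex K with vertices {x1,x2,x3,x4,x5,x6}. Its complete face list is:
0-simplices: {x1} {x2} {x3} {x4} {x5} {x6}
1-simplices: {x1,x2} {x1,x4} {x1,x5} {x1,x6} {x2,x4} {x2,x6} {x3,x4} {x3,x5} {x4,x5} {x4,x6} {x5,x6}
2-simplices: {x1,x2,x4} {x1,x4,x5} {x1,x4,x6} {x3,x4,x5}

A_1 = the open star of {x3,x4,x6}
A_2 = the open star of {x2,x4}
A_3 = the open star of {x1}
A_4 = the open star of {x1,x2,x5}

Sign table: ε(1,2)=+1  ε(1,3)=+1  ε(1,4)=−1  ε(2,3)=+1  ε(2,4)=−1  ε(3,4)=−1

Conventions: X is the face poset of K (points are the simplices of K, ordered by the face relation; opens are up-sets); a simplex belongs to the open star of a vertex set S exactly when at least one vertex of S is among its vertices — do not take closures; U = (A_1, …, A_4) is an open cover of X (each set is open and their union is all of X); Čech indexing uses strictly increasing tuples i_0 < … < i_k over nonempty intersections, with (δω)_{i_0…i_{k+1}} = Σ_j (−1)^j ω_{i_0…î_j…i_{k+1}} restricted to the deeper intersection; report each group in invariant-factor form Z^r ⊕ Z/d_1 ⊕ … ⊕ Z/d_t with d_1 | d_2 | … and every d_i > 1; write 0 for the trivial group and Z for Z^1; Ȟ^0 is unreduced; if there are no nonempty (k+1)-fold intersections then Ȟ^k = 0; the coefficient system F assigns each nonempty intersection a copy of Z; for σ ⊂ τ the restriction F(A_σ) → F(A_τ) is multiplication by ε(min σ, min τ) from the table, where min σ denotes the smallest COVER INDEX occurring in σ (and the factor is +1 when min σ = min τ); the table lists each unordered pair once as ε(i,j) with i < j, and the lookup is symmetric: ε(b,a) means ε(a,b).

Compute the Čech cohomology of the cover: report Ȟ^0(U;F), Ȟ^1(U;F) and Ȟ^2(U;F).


Ȟ^0(U;F) ≅ Z, Ȟ^1(U;F) ≅ 0, Ȟ^2(U;F) ≅ 0

nonempty overlaps:
  A1={{x3},{x4},{x6},{x1,x4},{x1,x6},{x2,x4},{x2,x6},{x3,x4},{x3,x5},{x4,x5},{x4,x6},{x5,x6},{x1,x2,x4},{x1,x4,x5},{x1,x4,x6},{x3,x4,x5}} A2={{x2},{x4},{x1,x2},{x1,x4},{x2,x4},{x2,x6},{x3,x4},{x4,x5},{x4,x6},{x1,x2,x4},{x1,x4,x5},{x1,x4,x6},{x3,x4,x5}} A3={{x1},{x1,x2},{x1,x4},{x1,x5},{x1,x6},{x1,x2,x4},{x1,x4,x5},{x1,x4,x6}} A4={{x1},{x2},{x5},{x1,x2},{x1,x4},{x1,x5},{x1,x6},{x2,x4},{x2,x6},{x3,x5},{x4,x5},{x5,x6},{x1,x2,x4},{x1,x4,x5},{x1,x4,x6},{x3,x4,x5}}
  A12={{x4},{x1,x4},{x2,x4},{x2,x6},{x3,x4},{x4,x5},{x4,x6},{x1,x2,x4},{x1,x4,x5},{x1,x4,x6},{x3,x4,x5}} A13={{x1,x4},{x1,x6},{x1,x2,x4},{x1,x4,x5},{x1,x4,x6}} A14={{x1,x4},{x1,x6},{x2,x4},{x2,x6},{x3,x5},{x4,x5},{x5,x6},{x1,x2,x4},{x1,x4,x5},{x1,x4,x6},{x3,x4,x5}} A23={{x1,x2},{x1,x4},{x1,x2,x4},{x1,x4,x5},{x1,x4,x6}} A24={{x2},{x1,x2},{x1,x4},{x2,x4},{x2,x6},{x4,x5},{x1,x2,x4},{x1,x4,x5},{x1,x4,x6},{x3,x4,x5}} A34={{x1},{x1,x2},{x1,x4},{x1,x5},{x1,x6},{x1,x2,x4},{x1,x4,x5},{x1,x4,x6}}
  A123={{x1,x4},{x1,x2,x4},{x1,x4,x5},{x1,x4,x6}} A124={{x1,x4},{x2,x4},{x2,x6},{x4,x5},{x1,x2,x4},{x1,x4,x5},{x1,x4,x6},{x3,x4,x5}} A134={{x1,x4},{x1,x6},{x1,x2,x4},{x1,x4,x5},{x1,x4,x6}} A234={{x1,x2},{x1,x4},{x1,x2,x4},{x1,x4,x5},{x1,x4,x6}}
  A1234={{x1,x4},{x1,x2,x4},{x1,x4,x5},{x1,x4,x6}}
C dims 4,6,4,1; δ0: rk 3, SNF 1^3; δ1: rk 3, SNF 1^3; δ2: rk 1, SNF 1^1
degree 0: 4−3−0 = 1 → Ȟ^0 ≅ Z
degree 1: 6−3−3 = 0 → Ȟ^1 ≅ 0
degree 2: 4−1−3 = 0 → Ȟ^2 ≅ 0


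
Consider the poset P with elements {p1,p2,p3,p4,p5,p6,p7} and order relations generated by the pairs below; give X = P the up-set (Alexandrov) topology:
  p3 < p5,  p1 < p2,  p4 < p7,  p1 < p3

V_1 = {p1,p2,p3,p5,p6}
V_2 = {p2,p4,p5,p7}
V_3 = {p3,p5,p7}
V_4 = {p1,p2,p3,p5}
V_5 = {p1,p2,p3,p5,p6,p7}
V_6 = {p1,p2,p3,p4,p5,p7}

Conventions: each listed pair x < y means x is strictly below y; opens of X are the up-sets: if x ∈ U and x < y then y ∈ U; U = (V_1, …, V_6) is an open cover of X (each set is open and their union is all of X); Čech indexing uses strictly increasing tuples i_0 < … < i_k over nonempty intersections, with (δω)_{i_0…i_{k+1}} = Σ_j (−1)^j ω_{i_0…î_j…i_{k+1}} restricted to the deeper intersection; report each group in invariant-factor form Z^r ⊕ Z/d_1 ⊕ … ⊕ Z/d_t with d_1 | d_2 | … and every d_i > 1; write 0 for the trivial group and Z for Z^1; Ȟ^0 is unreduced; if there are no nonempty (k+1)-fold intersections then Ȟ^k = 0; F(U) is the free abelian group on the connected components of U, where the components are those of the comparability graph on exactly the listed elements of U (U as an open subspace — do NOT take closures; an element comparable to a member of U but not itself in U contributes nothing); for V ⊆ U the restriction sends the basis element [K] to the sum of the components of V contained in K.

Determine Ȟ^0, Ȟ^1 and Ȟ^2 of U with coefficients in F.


Ȟ^0 = Z^3,  Ȟ^1 = 0,  Ȟ^2 = 0

nerve simplices:
  V12={p2,p5} V13={p3,p5} V14={p1,p2,p3,p5} V15={p1,p2,p3,p5,p6} V16={p1,p2,p3,p5} V23={p5,p7} V24={p2,p5} V25={p2,p5,p7} V26={p2,p4,p5,p7} V34={p3,p5} V35={p3,p5,p7} V36={p3,p5,p7} V45={p1,p2,p3,p5} V46={p1,p2,p3,p5} V56={p1,p2,p3,p5,p7}
  V123={p5} V124={p2,p5} V125={p2,p5} V126={p2,p5} V134={p3,p5} V135={p3,p5} V136={p3,p5} V145={p1,p2,p3,p5} V146={p1,p2,p3,p5} V156={p1,p2,p3,p5} V234={p5} V235={p5,p7} V236={p5,p7} V245={p2,p5} V246={p2,p5} V256={p2,p5,p7} V345={p3,p5} V346={p3,p5} V356={p3,p5,p7} V456={p1,p2,p3,p5}
  V1234={p5} V1235={p5} V1236={p5} V1245={p2,p5} V1246={p2,p5} V1256={p2,p5} V1345={p3,p5} V1346={p3,p5} V1356={p3,p5} V1456={p1,p2,p3,p5} V2345={p5} V2346={p5} V2356={p5,p7} V2456={p2,p5} V3456={p3,p5}
  V12345={p5} V12346={p5} V12356={p5} V12456={p2,p5} V13456={p3,p5} V23456={p5}
  V123456={p5}
components per intersection:
  V1: {p1,p2,p3,p5} {p6}
  V2: {p2} {p4,p7} {p5}
  V3: {p3,p5} {p7}
  V4: {p1,p2,p3,p5}
  V5: {p1,p2,p3,p5} {p6} {p7}
  V6: {p1,p2,p3,p5} {p4,p7}
  V12: {p2} {p5}
  V13: {p3,p5}
  V14: {p1,p2,p3,p5}
  V15: {p1,p2,p3,p5} {p6}
  V16: {p1,p2,p3,p5}
  V23: {p5} {p7}
  V24: {p2} {p5}
  V25: {p2} {p5} {p7}
  V26: {p2} {p4,p7} {p5}
  V34: {p3,p5}
  V35: {p3,p5} {p7}
  V36: {p3,p5} {p7}
  V45: {p1,p2,p3,p5}
  V46: {p1,p2,p3,p5}
  V56: {p1,p2,p3,p5} {p7}
  V123: {p5}
  V124: {p2} {p5}
  V125: {p2} {p5}
  V126: {p2} {p5}
  V134: {p3,p5}
  V135: {p3,p5}
  V136: {p3,p5}
  V145: {p1,p2,p3,p5}
  V146: {p1,p2,p3,p5}
  V156: {p1,p2,p3,p5}
  V234: {p5}
  V235: {p5} {p7}
  V236: {p5} {p7}
  V245: {p2} {p5}
  V246: {p2} {p5}
  V256: {p2} {p5} {p7}
  V345: {p3,p5}
  V346: {p3,p5}
  V356: {p3,p5} {p7}
  V456: {p1,p2,p3,p5}
  V1234: {p5}
  V1235: {p5}
  V1236: {p5}
  V1245: {p2} {p5}
  V1246: {p2} {p5}
  V1256: {p2} {p5}
  V1345: {p3,p5}
  V1346: {p3,p5}
  V1356: {p3,p5}
  V1456: {p1,p2,p3,p5}
  V2345: {p5}
  V2346: {p5}
  V2356: {p5} {p7}
  V2456: {p2} {p5}
  V3456: {p3,p5}
  V12345: {p5}
  V12346: {p5}
  V12356: {p5}
  V12456: {p2} {p5}
  V13456: {p3,p5}
  V23456: {p5}
  V123456: {p5}
C dims 13,26,30,20; δ0: rk 10, SNF 1^10; δ1: rk 16, SNF 1^16; δ2: rk 14, SNF 1^14
degree 0: 13−10−0 = 3 → Ȟ^0 ≅ Z^3
degree 1: 26−16−10 = 0 → Ȟ^1 ≅ 0
degree 2: 30−14−16 = 0 → Ȟ^2 ≅ 0
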